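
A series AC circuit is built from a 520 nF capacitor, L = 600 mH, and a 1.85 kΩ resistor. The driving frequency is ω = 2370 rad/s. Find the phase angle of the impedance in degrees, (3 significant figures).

X_L = ωL = 1420 Ω
X_C = 1/(ωC) = 811 Ω
Net reactance X = X_L − X_C = 611 Ω
Z = 1850 + j611 Ω
|Z| = √(1850² + 611²) = 1950 Ω
∠Z = arctan(611/1850) = 18.3°

18.3°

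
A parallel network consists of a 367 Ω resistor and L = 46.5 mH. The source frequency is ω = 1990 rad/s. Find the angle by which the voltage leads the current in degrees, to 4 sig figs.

75.85°

X_L = ωL = 92.53 Ω
Parallel: admittances add. Y = 1/R + 1/(jωL)
Y = (0.002725 − j0.01081) S
|Y| = 0.01114 S → |Z| = 1/|Y| = 89.73 Ω, ∠Z = −∠Y = 75.85°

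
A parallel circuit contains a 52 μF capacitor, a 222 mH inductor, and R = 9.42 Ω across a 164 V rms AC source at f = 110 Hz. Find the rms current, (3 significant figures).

18.1 A

ω = 2πf = 691.2 rad/s
X_L = ωL = 153 Ω
X_C = 1/(ωC) = 27.8 Ω
Parallel: admittances add. Y = 1/R + 1/(jωL) + jωC
Y = (0.106 + j0.0294) S
|Y| = 0.110 S → |Z| = 1/|Y| = 9.08 Ω, ∠Z = −∠Y = -15.5°
I = V/|Z| = 164/9.08 = 18.1 A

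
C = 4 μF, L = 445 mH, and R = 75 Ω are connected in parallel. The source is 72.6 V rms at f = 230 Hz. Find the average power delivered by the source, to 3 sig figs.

ω = 2πf = 1445 rad/s
X_L = ωL = 643 Ω
X_C = 1/(ωC) = 173 Ω
Parallel: admittances add. Y = 1/R + 1/(jωL) + jωC
Y = (0.0133 + j0.00423) S
|Y| = 0.0140 S → |Z| = 1/|Y| = 71.5 Ω, ∠Z = −∠Y = -17.6°
I = V/|Z| = 1.02 A
P = VI cos φ = 72.6 × 1.02 × cos(-17.6°) = 70.3 W

70.3 W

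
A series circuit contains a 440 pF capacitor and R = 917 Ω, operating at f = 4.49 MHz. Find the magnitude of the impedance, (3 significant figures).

921 Ω

ω = 2πf = 2.821e+07 rad/s
X_C = 1/(ωC) = 80.6 Ω
Z = 917 − j80.6 Ω
|Z| = √(917² + 80.6²) = 921 Ω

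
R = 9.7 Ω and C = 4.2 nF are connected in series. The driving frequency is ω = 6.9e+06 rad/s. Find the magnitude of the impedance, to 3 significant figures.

35.8 Ω

X_C = 1/(ωC) = 34.5 Ω
Z = 9.70 − j34.5 Ω
|Z| = √(9.70² + 34.5²) = 35.8 Ω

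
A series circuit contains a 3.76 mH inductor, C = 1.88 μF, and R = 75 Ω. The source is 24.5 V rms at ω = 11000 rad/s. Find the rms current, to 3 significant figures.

X_L = ωL = 41.4 Ω
X_C = 1/(ωC) = 48.4 Ω
Net reactance X = X_L − X_C = -7.00 Ω
Z = 75.0 − j7.00 Ω
|Z| = √(75.0² + 7.00²) = 75.3 Ω
I = V/|Z| = 24.5/75.3 = 325 mA

325 mA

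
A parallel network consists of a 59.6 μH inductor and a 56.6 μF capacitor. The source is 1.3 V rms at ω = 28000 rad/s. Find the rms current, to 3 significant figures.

1.28 A

X_L = ωL = 1.67 Ω
X_C = 1/(ωC) = 0.631 Ω
Parallel: admittances add. Y = 1/(jωL) + jωC
Y = (0 + j0.986) S
|Y| = 0.986 S → |Z| = 1/|Y| = 1.01 Ω, ∠Z = −∠Y = -90.0°
I = V/|Z| = 1.3/1.01 = 1.28 A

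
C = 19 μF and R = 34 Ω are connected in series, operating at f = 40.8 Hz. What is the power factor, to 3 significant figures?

ω = 2πf = 256.4 rad/s
X_C = 1/(ωC) = 205 Ω
Z = 34.0 − j205 Ω
|Z| = √(34.0² + 205²) = 208 Ω
∠Z = arctan(-205/34.0) = -80.6°
cos φ = cos(-80.6°) = 0.163

0.163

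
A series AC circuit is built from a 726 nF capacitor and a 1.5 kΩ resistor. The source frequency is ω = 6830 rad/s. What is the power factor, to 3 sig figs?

X_C = 1/(ωC) = 202 Ω
Z = 1500 − j202 Ω
|Z| = √(1500² + 202²) = 1510 Ω
∠Z = arctan(-202/1500) = -7.66°
cos φ = cos(-7.66°) = 0.991

0.991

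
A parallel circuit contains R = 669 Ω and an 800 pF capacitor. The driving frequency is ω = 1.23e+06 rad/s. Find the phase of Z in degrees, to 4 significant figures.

-33.36°

X_C = 1/(ωC) = 1016 Ω
Parallel: admittances add. Y = 1/R + jωC
Y = (0.001495 + j0.0009840) S
|Y| = 0.001790 S → |Z| = 1/|Y| = 558.8 Ω, ∠Z = −∠Y = -33.36°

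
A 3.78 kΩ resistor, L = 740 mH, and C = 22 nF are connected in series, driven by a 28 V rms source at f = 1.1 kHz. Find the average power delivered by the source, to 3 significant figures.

180 mW

ω = 2πf = 6912 rad/s
X_L = ωL = 5110 Ω
X_C = 1/(ωC) = 6580 Ω
Net reactance X = X_L − X_C = -1460 Ω
Z = 3780 − j1460 Ω
|Z| = √(3780² + 1460²) = 4050 Ω
∠Z = arctan(-1460/3780) = -21.1°
I = V/|Z| = 6.91 mA
P = VI cos φ = 28 × 0.00691 × cos(-21.1°) = 180 mW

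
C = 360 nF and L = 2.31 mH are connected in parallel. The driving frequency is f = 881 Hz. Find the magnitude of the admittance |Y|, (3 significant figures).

ω = 2πf = 5535 rad/s
X_L = ωL = 12.8 Ω
X_C = 1/(ωC) = 502 Ω
Parallel: admittances add. Y = 1/(jωL) + jωC
Y = (0 − j0.0762) S
|Y| = 0.0762 S → |Z| = 1/|Y| = 13.1 Ω, ∠Z = −∠Y = 90.0°

76.2 mS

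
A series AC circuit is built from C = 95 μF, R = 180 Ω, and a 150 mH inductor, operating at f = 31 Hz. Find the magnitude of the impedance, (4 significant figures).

181.7 Ω

ω = 2πf = 194.8 rad/s
X_L = ωL = 29.22 Ω
X_C = 1/(ωC) = 54.04 Ω
Net reactance X = X_L − X_C = -24.83 Ω
Z = 180.0 − j24.83 Ω
|Z| = √(180.0² + 24.83²) = 181.7 Ω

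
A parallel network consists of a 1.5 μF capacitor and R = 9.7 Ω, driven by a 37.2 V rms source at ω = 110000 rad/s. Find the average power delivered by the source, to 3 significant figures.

X_C = 1/(ωC) = 6.06 Ω
Parallel: admittances add. Y = 1/R + jωC
Y = (0.103 + j0.165) S
|Y| = 0.195 S → |Z| = 1/|Y| = 5.14 Ω, ∠Z = −∠Y = -58.0°
I = V/|Z| = 7.24 A
P = VI cos φ = 37.2 × 7.24 × cos(-58.0°) = 143 W

143 W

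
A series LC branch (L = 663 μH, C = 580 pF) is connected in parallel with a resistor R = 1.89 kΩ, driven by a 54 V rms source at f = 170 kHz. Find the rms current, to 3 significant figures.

66.1 mA

ω = 2πf = 1.068e+06 rad/s
X_L = ωL = 708 Ω
X_C = 1/(ωC) = 1610 Ω
Branch 1: Z₁ = R = 1890 Ω
Branch 2 (series LC): Z₂ = j(X_L − X_C) = −j906 Ω
Parallel: Z = Z₁Z₂/(Z₁+Z₂), |Z| = 817 Ω, ∠Z = -64.4°
I = V/|Z| = 54/817 = 66.1 mA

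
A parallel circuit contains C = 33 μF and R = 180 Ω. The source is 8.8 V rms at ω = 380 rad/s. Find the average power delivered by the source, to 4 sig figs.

X_C = 1/(ωC) = 79.74 Ω
Parallel: admittances add. Y = 1/R + jωC
Y = (0.005556 + j0.01254) S
|Y| = 0.01372 S → |Z| = 1/|Y| = 72.91 Ω, ∠Z = −∠Y = -66.11°
I = V/|Z| = 120.7 mA
P = VI cos φ = 8.8 × 0.1207 × cos(-66.11°) = 430.2 mW

430.2 mW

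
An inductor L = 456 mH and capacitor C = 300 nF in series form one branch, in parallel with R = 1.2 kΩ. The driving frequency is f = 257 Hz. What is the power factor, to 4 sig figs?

0.7419

ω = 2πf = 1615 rad/s
X_L = ωL = 736.3 Ω
X_C = 1/(ωC) = 2064 Ω
Branch 1: Z₁ = R = 1200 Ω
Branch 2 (series LC): Z₂ = j(X_L − X_C) = −j1328 Ω
Parallel: Z = Z₁Z₂/(Z₁+Z₂), |Z| = 890.3 Ω, ∠Z = -42.10°
cos φ = cos(-42.10°) = 0.7419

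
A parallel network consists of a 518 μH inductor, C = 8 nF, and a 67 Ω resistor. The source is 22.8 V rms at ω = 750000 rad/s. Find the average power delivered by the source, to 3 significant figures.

X_L = ωL = 388 Ω
X_C = 1/(ωC) = 167 Ω
Parallel: admittances add. Y = 1/R + 1/(jωL) + jωC
Y = (0.0149 + j0.00343) S
|Y| = 0.0153 S → |Z| = 1/|Y| = 65.3 Ω, ∠Z = −∠Y = -12.9°
I = V/|Z| = 349 mA
P = VI cos φ = 22.8 × 0.349 × cos(-12.9°) = 7.76 W

7.76 W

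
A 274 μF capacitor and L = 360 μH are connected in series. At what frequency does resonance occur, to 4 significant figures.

ω₀ = 1/√(LC) = 1/√(0.00036 × 0.000274) = 3184 rad/s
f₀ = ω₀/(2π) = 506.7 Hz

506.7 Hz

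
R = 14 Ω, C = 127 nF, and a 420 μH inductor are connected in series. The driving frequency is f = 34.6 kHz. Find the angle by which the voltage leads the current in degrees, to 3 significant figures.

ω = 2πf = 217400 rad/s
X_L = ωL = 91.3 Ω
X_C = 1/(ωC) = 36.2 Ω
Net reactance X = X_L − X_C = 55.1 Ω
Z = 14.0 + j55.1 Ω
|Z| = √(14.0² + 55.1²) = 56.8 Ω
∠Z = arctan(55.1/14.0) = 75.7°

75.7°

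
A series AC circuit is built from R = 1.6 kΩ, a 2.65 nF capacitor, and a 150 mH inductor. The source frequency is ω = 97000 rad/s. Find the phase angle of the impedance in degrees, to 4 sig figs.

81.46°

X_L = ωL = 14550 Ω
X_C = 1/(ωC) = 3890 Ω
Net reactance X = X_L − X_C = 10660 Ω
Z = 1600 + j10660 Ω
|Z| = √(1600² + 10660²) = 10780 Ω
∠Z = arctan(10660/1600) = 81.46°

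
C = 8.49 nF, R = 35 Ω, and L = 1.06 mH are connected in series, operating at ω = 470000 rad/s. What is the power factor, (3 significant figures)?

X_L = ωL = 498 Ω
X_C = 1/(ωC) = 251 Ω
Net reactance X = X_L − X_C = 248 Ω
Z = 35.0 + j248 Ω
|Z| = √(35.0² + 248²) = 250 Ω
∠Z = arctan(248/35.0) = 82.0°
cos φ = cos(82.0°) = 0.140

0.140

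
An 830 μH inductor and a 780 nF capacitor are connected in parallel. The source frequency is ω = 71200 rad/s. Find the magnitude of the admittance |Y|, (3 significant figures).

X_L = ωL = 59.1 Ω
X_C = 1/(ωC) = 18.0 Ω
Parallel: admittances add. Y = 1/(jωL) + jωC
Y = (0 + j0.0386) S
|Y| = 0.0386 S → |Z| = 1/|Y| = 25.9 Ω, ∠Z = −∠Y = -90.0°

38.6 mS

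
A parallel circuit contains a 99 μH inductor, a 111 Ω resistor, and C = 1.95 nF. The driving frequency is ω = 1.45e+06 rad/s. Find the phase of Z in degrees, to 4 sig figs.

24.67°

X_L = ωL = 143.5 Ω
X_C = 1/(ωC) = 353.7 Ω
Parallel: admittances add. Y = 1/R + 1/(jωL) + jωC
Y = (0.009009 − j0.004139) S
|Y| = 0.009914 S → |Z| = 1/|Y| = 100.9 Ω, ∠Z = −∠Y = 24.67°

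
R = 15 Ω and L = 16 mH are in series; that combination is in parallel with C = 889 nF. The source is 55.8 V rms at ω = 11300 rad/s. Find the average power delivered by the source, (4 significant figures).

1.419 W

X_L = ωL = 180.8 Ω
X_C = 1/(ωC) = 99.55 Ω
Branch 1 (R+jX_L): Z₁ = 15.00 + j180.8 Ω, |Z₁| = 181.4 Ω
Branch 2 (−jX_C): Z₂ = −j99.55 Ω
Parallel: Z = Z₁Z₂/(Z₁+Z₂), |Z| = 218.6 Ω, ∠Z = -84.28°
I = V/|Z| = 255.3 mA
P = VI cos φ = 55.8 × 0.2553 × cos(-84.28°) = 1.419 W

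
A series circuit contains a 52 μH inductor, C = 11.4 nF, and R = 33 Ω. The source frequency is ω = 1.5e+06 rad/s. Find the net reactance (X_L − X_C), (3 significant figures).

19.5 Ω

X_L = ωL = 78.0 Ω
X_C = 1/(ωC) = 58.5 Ω
X = 78.0 − 58.5 = 19.5 Ω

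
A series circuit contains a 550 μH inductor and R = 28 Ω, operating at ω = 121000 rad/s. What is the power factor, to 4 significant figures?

X_L = ωL = 66.55 Ω
Z = 28.00 + j66.55 Ω
|Z| = √(28.00² + 66.55²) = 72.20 Ω
∠Z = arctan(66.55/28.00) = 67.18°
cos φ = cos(67.18°) = 0.3878

0.3878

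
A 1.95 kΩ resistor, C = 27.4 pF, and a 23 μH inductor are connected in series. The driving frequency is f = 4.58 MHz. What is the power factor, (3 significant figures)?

ω = 2πf = 2.878e+07 rad/s
X_L = ωL = 662 Ω
X_C = 1/(ωC) = 1270 Ω
Net reactance X = X_L − X_C = -606 Ω
Z = 1950 − j606 Ω
|Z| = √(1950² + 606²) = 2040 Ω
∠Z = arctan(-606/1950) = -17.3°
cos φ = cos(-17.3°) = 0.955

0.955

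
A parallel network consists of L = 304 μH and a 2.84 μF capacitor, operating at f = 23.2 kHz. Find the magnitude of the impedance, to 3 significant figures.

ω = 2πf = 145800 rad/s
X_L = ωL = 44.3 Ω
X_C = 1/(ωC) = 2.42 Ω
Parallel: admittances add. Y = 1/(jωL) + jωC
Y = (0 + j0.391) S
|Y| = 0.391 S → |Z| = 1/|Y| = 2.55 Ω, ∠Z = −∠Y = -90.0°

2.55 Ω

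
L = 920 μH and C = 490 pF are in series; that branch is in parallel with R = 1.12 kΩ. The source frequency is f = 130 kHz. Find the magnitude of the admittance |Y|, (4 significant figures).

1.061 mS

ω = 2πf = 816800 rad/s
X_L = ωL = 751.5 Ω
X_C = 1/(ωC) = 2499 Ω
Branch 1: Z₁ = R = 1120 Ω
Branch 2 (series LC): Z₂ = j(X_L − X_C) = −j1747 Ω
Parallel: Z = Z₁Z₂/(Z₁+Z₂), |Z| = 942.9 Ω, ∠Z = -32.66°
|Y| = 1/|Z| = 1.061 mS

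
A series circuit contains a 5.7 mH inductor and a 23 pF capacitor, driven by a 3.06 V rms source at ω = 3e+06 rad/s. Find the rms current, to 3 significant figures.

X_L = ωL = 17100 Ω
X_C = 1/(ωC) = 14500 Ω
Net reactance X = X_L − X_C = 2610 Ω
Z = j2610 Ω
|Z| = √(0² + 2610²) = 2610 Ω
I = V/|Z| = 3.06/2610 = 1.17 mA

1.17 mA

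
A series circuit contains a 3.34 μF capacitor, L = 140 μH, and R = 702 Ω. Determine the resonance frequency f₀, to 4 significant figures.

7.360 kHz

ω₀ = 1/√(LC) = 1/√(0.00014 × 3.34e-06) = 46240 rad/s
f₀ = ω₀/(2π) = 7.360 kHz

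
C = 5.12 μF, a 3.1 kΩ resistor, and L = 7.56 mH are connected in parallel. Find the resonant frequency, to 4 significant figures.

ω₀ = 1/√(LC) = 1/√(0.00756 × 5.12e-06) = 5083 rad/s
f₀ = ω₀/(2π) = 809.0 Hz

809.0 Hz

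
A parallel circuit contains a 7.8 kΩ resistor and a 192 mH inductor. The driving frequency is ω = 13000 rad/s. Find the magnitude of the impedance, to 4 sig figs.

X_L = ωL = 2496 Ω
Parallel: admittances add. Y = 1/R + 1/(jωL)
Y = (0.0001282 − j0.0004006) S
|Y| = 0.0004207 S → |Z| = 1/|Y| = 2377 Ω, ∠Z = −∠Y = 72.26°

2377 Ω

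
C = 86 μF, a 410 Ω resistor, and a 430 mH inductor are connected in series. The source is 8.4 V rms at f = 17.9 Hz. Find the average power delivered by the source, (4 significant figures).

169.1 mW

ω = 2πf = 112.5 rad/s
X_L = ωL = 48.36 Ω
X_C = 1/(ωC) = 103.4 Ω
Net reactance X = X_L − X_C = -55.03 Ω
Z = 410.0 − j55.03 Ω
|Z| = √(410.0² + 55.03²) = 413.7 Ω
∠Z = arctan(-55.03/410.0) = -7.644°
I = V/|Z| = 20.31 mA
P = VI cos φ = 8.4 × 0.02031 × cos(-7.644°) = 169.1 mW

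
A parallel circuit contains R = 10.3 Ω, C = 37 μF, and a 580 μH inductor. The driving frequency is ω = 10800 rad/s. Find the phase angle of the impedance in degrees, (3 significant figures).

-68.0°

X_L = ωL = 6.26 Ω
X_C = 1/(ωC) = 2.50 Ω
Parallel: admittances add. Y = 1/R + 1/(jωL) + jωC
Y = (0.0971 + j0.240) S
|Y| = 0.259 S → |Z| = 1/|Y| = 3.86 Ω, ∠Z = −∠Y = -68.0°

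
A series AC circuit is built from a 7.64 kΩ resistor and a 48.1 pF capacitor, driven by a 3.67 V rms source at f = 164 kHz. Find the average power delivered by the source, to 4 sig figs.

221.1 μW

ω = 2πf = 1.03e+06 rad/s
X_C = 1/(ωC) = 20180 Ω
Z = 7640 − j20180 Ω
|Z| = √(7640² + 20180²) = 21570 Ω
∠Z = arctan(-20180/7640) = -69.26°
I = V/|Z| = 170.1 μA
P = VI cos φ = 3.67 × 0.0001701 × cos(-69.26°) = 221.1 μW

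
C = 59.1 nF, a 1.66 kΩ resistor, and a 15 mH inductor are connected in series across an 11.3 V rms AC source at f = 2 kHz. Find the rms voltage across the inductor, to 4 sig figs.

1.052 V

ω = 2πf = 12570 rad/s
X_L = ωL = 188.5 Ω
X_C = 1/(ωC) = 1346 Ω
Net reactance X = X_L − X_C = -1158 Ω
Z = 1660 − j1158 Ω
|Z| = √(1660² + 1158²) = 2024 Ω
I = V/|Z| = 5.583 mA
V_L = I·|Z_L| = 0.005583 × 188.5 = 1.052 V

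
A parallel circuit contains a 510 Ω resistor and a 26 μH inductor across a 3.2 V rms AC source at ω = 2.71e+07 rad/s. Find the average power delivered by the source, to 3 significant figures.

20.1 mW

X_L = ωL = 705 Ω
Parallel: admittances add. Y = 1/R + 1/(jωL)
Y = (0.00196 − j0.00142) S
|Y| = 0.00242 S → |Z| = 1/|Y| = 413 Ω, ∠Z = −∠Y = 35.9°
I = V/|Z| = 7.75 mA
P = VI cos φ = 3.2 × 0.00775 × cos(35.9°) = 20.1 mW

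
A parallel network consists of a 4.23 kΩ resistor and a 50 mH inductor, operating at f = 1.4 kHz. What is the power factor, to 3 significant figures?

ω = 2πf = 8796 rad/s
X_L = ωL = 440 Ω
Parallel: admittances add. Y = 1/R + 1/(jωL)
Y = (0.000236 − j0.00227) S
|Y| = 0.00229 S → |Z| = 1/|Y| = 437 Ω, ∠Z = −∠Y = 84.1°
cos φ = cos(84.1°) = 0.103

0.103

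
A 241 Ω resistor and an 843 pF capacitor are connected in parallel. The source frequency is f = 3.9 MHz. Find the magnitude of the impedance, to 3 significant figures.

ω = 2πf = 2.45e+07 rad/s
X_C = 1/(ωC) = 48.4 Ω
Parallel: admittances add. Y = 1/R + jωC
Y = (0.00415 + j0.0207) S
|Y| = 0.0211 S → |Z| = 1/|Y| = 47.5 Ω, ∠Z = −∠Y = -78.6°

47.5 Ω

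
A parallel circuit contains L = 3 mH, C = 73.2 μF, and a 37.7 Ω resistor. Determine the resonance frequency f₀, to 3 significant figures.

340 Hz

ω₀ = 1/√(LC) = 1/√(0.003 × 7.32e-05) = 2134 rad/s
f₀ = ω₀/(2π) = 340 Hz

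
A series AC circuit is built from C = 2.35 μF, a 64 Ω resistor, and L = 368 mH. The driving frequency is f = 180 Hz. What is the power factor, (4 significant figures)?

ω = 2πf = 1131 rad/s
X_L = ωL = 416.2 Ω
X_C = 1/(ωC) = 376.3 Ω
Net reactance X = X_L − X_C = 39.95 Ω
Z = 64.00 + j39.95 Ω
|Z| = √(64.00² + 39.95²) = 75.44 Ω
∠Z = arctan(39.95/64.00) = 31.97°
cos φ = cos(31.97°) = 0.8483

0.8483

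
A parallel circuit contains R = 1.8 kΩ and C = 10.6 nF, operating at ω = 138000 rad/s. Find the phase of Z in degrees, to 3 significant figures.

X_C = 1/(ωC) = 684 Ω
Parallel: admittances add. Y = 1/R + jωC
Y = (0.000556 + j0.00146) S
|Y| = 0.00156 S → |Z| = 1/|Y| = 639 Ω, ∠Z = −∠Y = -69.2°

-69.2°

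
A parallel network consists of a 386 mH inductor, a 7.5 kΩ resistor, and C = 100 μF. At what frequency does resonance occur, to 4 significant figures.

25.62 Hz

ω₀ = 1/√(LC) = 1/√(0.386 × 0.0001) = 161.0 rad/s
f₀ = ω₀/(2π) = 25.62 Hz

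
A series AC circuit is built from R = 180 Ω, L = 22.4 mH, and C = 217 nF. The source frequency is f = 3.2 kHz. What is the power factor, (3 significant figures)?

ω = 2πf = 20110 rad/s
X_L = ωL = 450 Ω
X_C = 1/(ωC) = 229 Ω
Net reactance X = X_L − X_C = 221 Ω
Z = 180 + j221 Ω
|Z| = √(180² + 221²) = 285 Ω
∠Z = arctan(221/180) = 50.9°
cos φ = cos(50.9°) = 0.631

0.631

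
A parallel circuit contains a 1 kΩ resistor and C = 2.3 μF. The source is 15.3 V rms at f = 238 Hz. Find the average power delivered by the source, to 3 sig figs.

ω = 2πf = 1495 rad/s
X_C = 1/(ωC) = 291 Ω
Parallel: admittances add. Y = 1/R + jωC
Y = (0.00100 + j0.00344) S
|Y| = 0.00358 S → |Z| = 1/|Y| = 279 Ω, ∠Z = −∠Y = -73.8°
I = V/|Z| = 54.8 mA
P = VI cos φ = 15.3 × 0.0548 × cos(-73.8°) = 234 mW

234 mW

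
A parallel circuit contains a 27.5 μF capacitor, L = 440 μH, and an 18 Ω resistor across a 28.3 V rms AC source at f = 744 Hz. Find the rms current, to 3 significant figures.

ω = 2πf = 4675 rad/s
X_L = ωL = 2.06 Ω
X_C = 1/(ωC) = 7.78 Ω
Parallel: admittances add. Y = 1/R + 1/(jωL) + jωC
Y = (0.0556 − j0.358) S
|Y| = 0.362 S → |Z| = 1/|Y| = 2.76 Ω, ∠Z = −∠Y = 81.2°
I = V/|Z| = 28.3/2.76 = 10.2 A

10.2 A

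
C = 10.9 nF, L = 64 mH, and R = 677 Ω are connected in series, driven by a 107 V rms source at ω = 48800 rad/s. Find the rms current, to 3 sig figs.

X_L = ωL = 3120 Ω
X_C = 1/(ωC) = 1880 Ω
Net reactance X = X_L − X_C = 1240 Ω
Z = 677 + j1240 Ω
|Z| = √(677² + 1240²) = 1420 Ω
I = V/|Z| = 107/1420 = 75.6 mA

75.6 mA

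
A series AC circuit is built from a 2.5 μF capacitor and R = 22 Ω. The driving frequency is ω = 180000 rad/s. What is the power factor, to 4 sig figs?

0.9949

X_C = 1/(ωC) = 2.222 Ω
Z = 22.00 − j2.222 Ω
|Z| = √(22.00² + 2.222²) = 22.11 Ω
∠Z = arctan(-2.222/22.00) = -5.768°
cos φ = cos(-5.768°) = 0.9949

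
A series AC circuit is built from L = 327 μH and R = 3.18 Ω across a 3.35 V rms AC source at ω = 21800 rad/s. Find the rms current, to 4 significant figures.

429.2 mA

X_L = ωL = 7.129 Ω
Z = 3.180 + j7.129 Ω
|Z| = √(3.180² + 7.129²) = 7.806 Ω
I = V/|Z| = 3.35/7.806 = 429.2 mA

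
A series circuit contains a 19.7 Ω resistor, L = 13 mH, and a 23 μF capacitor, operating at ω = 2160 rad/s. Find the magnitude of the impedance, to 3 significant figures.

X_L = ωL = 28.1 Ω
X_C = 1/(ωC) = 20.1 Ω
Net reactance X = X_L − X_C = 7.95 Ω
Z = 19.7 + j7.95 Ω
|Z| = √(19.7² + 7.95²) = 21.2 Ω

21.2 Ω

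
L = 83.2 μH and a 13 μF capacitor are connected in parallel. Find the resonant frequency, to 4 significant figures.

ω₀ = 1/√(LC) = 1/√(8.32e-05 × 1.3e-05) = 30410 rad/s
f₀ = ω₀/(2π) = 4.839 kHz

4.839 kHz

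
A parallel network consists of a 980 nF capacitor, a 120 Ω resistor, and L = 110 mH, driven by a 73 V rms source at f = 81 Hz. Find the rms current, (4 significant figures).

1.406 A

ω = 2πf = 508.9 rad/s
X_L = ωL = 55.98 Ω
X_C = 1/(ωC) = 2005 Ω
Parallel: admittances add. Y = 1/R + 1/(jωL) + jωC
Y = (0.008333 − j0.01736) S
|Y| = 0.01926 S → |Z| = 1/|Y| = 51.92 Ω, ∠Z = −∠Y = 64.36°
I = V/|Z| = 73/51.92 = 1.406 A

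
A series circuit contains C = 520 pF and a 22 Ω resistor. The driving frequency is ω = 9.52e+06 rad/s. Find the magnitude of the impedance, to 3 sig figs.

X_C = 1/(ωC) = 202 Ω
Z = 22.0 − j202 Ω
|Z| = √(22.0² + 202²) = 203 Ω

203 Ω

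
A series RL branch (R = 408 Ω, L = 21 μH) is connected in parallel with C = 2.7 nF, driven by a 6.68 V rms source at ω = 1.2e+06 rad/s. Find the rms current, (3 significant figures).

26.3 mA

X_L = ωL = 25.2 Ω
X_C = 1/(ωC) = 309 Ω
Branch 1 (R+jX_L): Z₁ = 408 + j25.2 Ω, |Z₁| = 409 Ω
Branch 2 (−jX_C): Z₂ = −j309 Ω
Parallel: Z = Z₁Z₂/(Z₁+Z₂), |Z| = 254 Ω, ∠Z = -51.7°
I = V/|Z| = 6.68/254 = 26.3 mA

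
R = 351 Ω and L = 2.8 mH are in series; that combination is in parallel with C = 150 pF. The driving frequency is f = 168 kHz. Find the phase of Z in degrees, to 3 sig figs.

77.3°

ω = 2πf = 1.056e+06 rad/s
X_L = ωL = 2960 Ω
X_C = 1/(ωC) = 6320 Ω
Branch 1 (R+jX_L): Z₁ = 351 + j2960 Ω, |Z₁| = 2980 Ω
Branch 2 (−jX_C): Z₂ = −j6320 Ω
Parallel: Z = Z₁Z₂/(Z₁+Z₂), |Z| = 5560 Ω, ∠Z = 77.3°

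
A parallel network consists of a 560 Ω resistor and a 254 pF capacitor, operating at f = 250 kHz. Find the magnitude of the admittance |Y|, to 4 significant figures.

ω = 2πf = 1.571e+06 rad/s
X_C = 1/(ωC) = 2506 Ω
Parallel: admittances add. Y = 1/R + jωC
Y = (0.001786 + j0.0003990) S
|Y| = 0.001830 S → |Z| = 1/|Y| = 546.5 Ω, ∠Z = −∠Y = -12.59°

1.830 mS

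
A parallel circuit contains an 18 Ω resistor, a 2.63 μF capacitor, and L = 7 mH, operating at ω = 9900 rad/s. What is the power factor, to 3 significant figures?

0.979

X_L = ωL = 69.3 Ω
X_C = 1/(ωC) = 38.4 Ω
Parallel: admittances add. Y = 1/R + 1/(jωL) + jωC
Y = (0.0556 + j0.0116) S
|Y| = 0.0568 S → |Z| = 1/|Y| = 17.6 Ω, ∠Z = −∠Y = -11.8°
cos φ = cos(-11.8°) = 0.979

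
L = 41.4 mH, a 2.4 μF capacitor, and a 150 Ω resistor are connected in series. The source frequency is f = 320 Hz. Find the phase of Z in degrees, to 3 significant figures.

-39.6°

ω = 2πf = 2011 rad/s
X_L = ωL = 83.2 Ω
X_C = 1/(ωC) = 207 Ω
Net reactance X = X_L − X_C = -124 Ω
Z = 150 − j124 Ω
|Z| = √(150² + 124²) = 195 Ω
∠Z = arctan(-124/150) = -39.6°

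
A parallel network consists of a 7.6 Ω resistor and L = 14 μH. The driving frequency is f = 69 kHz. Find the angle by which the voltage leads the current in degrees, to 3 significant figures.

ω = 2πf = 433500 rad/s
X_L = ωL = 6.07 Ω
Parallel: admittances add. Y = 1/R + 1/(jωL)
Y = (0.132 − j0.165) S
|Y| = 0.211 S → |Z| = 1/|Y| = 4.74 Ω, ∠Z = −∠Y = 51.4°

51.4°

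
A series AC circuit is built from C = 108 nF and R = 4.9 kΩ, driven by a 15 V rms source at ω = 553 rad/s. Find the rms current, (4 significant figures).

859.8 μA

X_C = 1/(ωC) = 16740 Ω
Z = 4900 − j16740 Ω
|Z| = √(4900² + 16740²) = 17450 Ω
I = V/|Z| = 15/17450 = 859.8 μA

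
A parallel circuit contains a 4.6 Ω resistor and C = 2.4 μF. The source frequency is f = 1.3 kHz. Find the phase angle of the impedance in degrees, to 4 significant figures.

-5.153°

ω = 2πf = 8168 rad/s
X_C = 1/(ωC) = 51.01 Ω
Parallel: admittances add. Y = 1/R + jωC
Y = (0.2174 + j0.01960) S
|Y| = 0.2183 S → |Z| = 1/|Y| = 4.581 Ω, ∠Z = −∠Y = -5.153°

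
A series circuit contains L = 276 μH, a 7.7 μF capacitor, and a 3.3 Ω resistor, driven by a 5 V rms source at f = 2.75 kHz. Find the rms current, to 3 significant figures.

1.16 A

ω = 2πf = 17280 rad/s
X_L = ωL = 4.77 Ω
X_C = 1/(ωC) = 7.52 Ω
Net reactance X = X_L − X_C = -2.75 Ω
Z = 3.30 − j2.75 Ω
|Z| = √(3.30² + 2.75²) = 4.29 Ω
I = V/|Z| = 5/4.29 = 1.16 A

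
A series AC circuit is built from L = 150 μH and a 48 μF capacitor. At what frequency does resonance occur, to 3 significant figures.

1.88 kHz

ω₀ = 1/√(LC) = 1/√(0.00015 × 4.8e-05) = 11790 rad/s
f₀ = ω₀/(2π) = 1.88 kHz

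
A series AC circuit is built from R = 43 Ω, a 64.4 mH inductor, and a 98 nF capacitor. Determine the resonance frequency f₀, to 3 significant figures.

2.00 kHz

ω₀ = 1/√(LC) = 1/√(0.0644 × 9.8e-08) = 12590 rad/s
f₀ = ω₀/(2π) = 2.00 kHz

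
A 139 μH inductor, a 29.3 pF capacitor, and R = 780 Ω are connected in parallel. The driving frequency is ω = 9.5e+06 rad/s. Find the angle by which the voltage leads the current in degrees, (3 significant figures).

20.5°

X_L = ωL = 1320 Ω
X_C = 1/(ωC) = 3590 Ω
Parallel: admittances add. Y = 1/R + 1/(jωL) + jωC
Y = (0.00128 − j0.000479) S
|Y| = 0.00137 S → |Z| = 1/|Y| = 731 Ω, ∠Z = −∠Y = 20.5°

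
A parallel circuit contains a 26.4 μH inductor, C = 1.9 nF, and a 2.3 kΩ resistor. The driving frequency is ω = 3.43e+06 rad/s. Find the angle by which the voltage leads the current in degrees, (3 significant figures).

X_L = ωL = 90.6 Ω
X_C = 1/(ωC) = 153 Ω
Parallel: admittances add. Y = 1/R + 1/(jωL) + jωC
Y = (0.000435 − j0.00453) S
|Y| = 0.00455 S → |Z| = 1/|Y| = 220 Ω, ∠Z = −∠Y = 84.5°

84.5°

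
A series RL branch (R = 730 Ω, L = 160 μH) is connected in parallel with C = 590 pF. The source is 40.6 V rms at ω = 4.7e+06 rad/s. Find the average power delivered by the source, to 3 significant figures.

1.10 W

X_L = ωL = 752 Ω
X_C = 1/(ωC) = 361 Ω
Branch 1 (R+jX_L): Z₁ = 730 + j752 Ω, |Z₁| = 1050 Ω
Branch 2 (−jX_C): Z₂ = −j361 Ω
Parallel: Z = Z₁Z₂/(Z₁+Z₂), |Z| = 456 Ω, ∠Z = -72.3°
I = V/|Z| = 89.0 mA
P = VI cos φ = 40.6 × 0.0890 × cos(-72.3°) = 1.10 W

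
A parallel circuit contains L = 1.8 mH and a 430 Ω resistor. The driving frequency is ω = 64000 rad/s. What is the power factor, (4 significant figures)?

X_L = ωL = 115.2 Ω
Parallel: admittances add. Y = 1/R + 1/(jωL)
Y = (0.002326 − j0.008681) S
|Y| = 0.008987 S → |Z| = 1/|Y| = 111.3 Ω, ∠Z = −∠Y = 75.00°
cos φ = cos(75.00°) = 0.2588

0.2588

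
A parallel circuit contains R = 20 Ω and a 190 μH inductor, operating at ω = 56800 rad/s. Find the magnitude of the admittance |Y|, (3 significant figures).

X_L = ωL = 10.8 Ω
Parallel: admittances add. Y = 1/R + 1/(jωL)
Y = (0.0500 − j0.0927) S
|Y| = 0.105 S → |Z| = 1/|Y| = 9.50 Ω, ∠Z = −∠Y = 61.6°

105 mS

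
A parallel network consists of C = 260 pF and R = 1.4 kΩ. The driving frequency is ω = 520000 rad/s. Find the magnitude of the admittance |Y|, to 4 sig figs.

727.0 μS

X_C = 1/(ωC) = 7396 Ω
Parallel: admittances add. Y = 1/R + jωC
Y = (0.0007143 + j0.0001352) S
|Y| = 0.0007270 S → |Z| = 1/|Y| = 1376 Ω, ∠Z = −∠Y = -10.72°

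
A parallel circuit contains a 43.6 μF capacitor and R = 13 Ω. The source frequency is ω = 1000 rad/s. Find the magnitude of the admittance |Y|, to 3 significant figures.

88.4 mS

X_C = 1/(ωC) = 22.9 Ω
Parallel: admittances add. Y = 1/R + jωC
Y = (0.0769 + j0.0436) S
|Y| = 0.0884 S → |Z| = 1/|Y| = 11.3 Ω, ∠Z = −∠Y = -29.5°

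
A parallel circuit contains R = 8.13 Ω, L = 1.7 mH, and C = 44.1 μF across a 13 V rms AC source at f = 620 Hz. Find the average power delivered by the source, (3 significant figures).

ω = 2πf = 3896 rad/s
X_L = ωL = 6.62 Ω
X_C = 1/(ωC) = 5.82 Ω
Parallel: admittances add. Y = 1/R + 1/(jωL) + jωC
Y = (0.123 + j0.0208) S
|Y| = 0.125 S → |Z| = 1/|Y| = 8.02 Ω, ∠Z = −∠Y = -9.60°
I = V/|Z| = 1.62 A
P = VI cos φ = 13 × 1.62 × cos(-9.60°) = 20.8 W

20.8 W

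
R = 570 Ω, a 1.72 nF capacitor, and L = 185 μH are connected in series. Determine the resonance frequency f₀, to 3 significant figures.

282 kHz

ω₀ = 1/√(LC) = 1/√(0.000185 × 1.72e-09) = 1.773e+06 rad/s
f₀ = ω₀/(2π) = 282 kHz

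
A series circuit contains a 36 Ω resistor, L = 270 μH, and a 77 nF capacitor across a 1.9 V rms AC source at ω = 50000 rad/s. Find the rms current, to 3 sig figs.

7.63 mA

X_L = ωL = 13.5 Ω
X_C = 1/(ωC) = 260 Ω
Net reactance X = X_L − X_C = -246 Ω
Z = 36.0 − j246 Ω
|Z| = √(36.0² + 246²) = 249 Ω
I = V/|Z| = 1.9/249 = 7.63 mA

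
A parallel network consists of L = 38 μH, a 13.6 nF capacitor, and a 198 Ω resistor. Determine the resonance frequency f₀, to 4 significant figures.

221.4 kHz

ω₀ = 1/√(LC) = 1/√(3.8e-05 × 1.36e-08) = 1.391e+06 rad/s
f₀ = ω₀/(2π) = 221.4 kHz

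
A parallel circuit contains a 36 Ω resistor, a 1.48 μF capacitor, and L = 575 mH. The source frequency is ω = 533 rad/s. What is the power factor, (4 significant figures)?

0.9961

X_L = ωL = 306.5 Ω
X_C = 1/(ωC) = 1268 Ω
Parallel: admittances add. Y = 1/R + 1/(jωL) + jωC
Y = (0.02778 − j0.002474) S
|Y| = 0.02789 S → |Z| = 1/|Y| = 35.86 Ω, ∠Z = −∠Y = 5.090°
cos φ = cos(5.090°) = 0.9961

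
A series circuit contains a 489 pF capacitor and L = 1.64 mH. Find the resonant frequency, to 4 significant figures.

177.7 kHz

ω₀ = 1/√(LC) = 1/√(0.00164 × 4.89e-10) = 1.117e+06 rad/s
f₀ = ω₀/(2π) = 177.7 kHz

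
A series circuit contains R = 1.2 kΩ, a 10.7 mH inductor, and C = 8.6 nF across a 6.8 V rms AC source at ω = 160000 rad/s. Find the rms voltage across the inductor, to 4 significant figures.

X_L = ωL = 1712 Ω
X_C = 1/(ωC) = 726.7 Ω
Net reactance X = X_L − X_C = 985.3 Ω
Z = 1200 + j985.3 Ω
|Z| = √(1200² + 985.3²) = 1553 Ω
I = V/|Z| = 4.380 mA
V_L = I·|Z_L| = 0.004380 × 1712 = 7.498 V

7.498 V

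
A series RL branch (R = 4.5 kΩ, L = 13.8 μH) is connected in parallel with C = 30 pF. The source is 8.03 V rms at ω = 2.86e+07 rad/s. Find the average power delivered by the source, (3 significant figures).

X_L = ωL = 395 Ω
X_C = 1/(ωC) = 1170 Ω
Branch 1 (R+jX_L): Z₁ = 4500 + j395 Ω, |Z₁| = 4520 Ω
Branch 2 (−jX_C): Z₂ = −j1170 Ω
Parallel: Z = Z₁Z₂/(Z₁+Z₂), |Z| = 1150 Ω, ∠Z = -75.3°
I = V/|Z| = 6.96 mA
P = VI cos φ = 8.03 × 0.00696 × cos(-75.3°) = 14.2 mW

14.2 mW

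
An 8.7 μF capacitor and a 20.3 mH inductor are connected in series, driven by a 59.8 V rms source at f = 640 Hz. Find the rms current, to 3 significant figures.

ω = 2πf = 4021 rad/s
X_L = ωL = 81.6 Ω
X_C = 1/(ωC) = 28.6 Ω
Net reactance X = X_L − X_C = 53.0 Ω
Z = j53.0 Ω
|Z| = √(0² + 53.0²) = 53.0 Ω
I = V/|Z| = 59.8/53.0 = 1.13 A

1.13 A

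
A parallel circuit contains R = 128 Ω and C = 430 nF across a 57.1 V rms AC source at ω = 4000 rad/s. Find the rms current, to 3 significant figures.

X_C = 1/(ωC) = 581 Ω
Parallel: admittances add. Y = 1/R + jωC
Y = (0.00781 + j0.00172) S
|Y| = 0.00800 S → |Z| = 1/|Y| = 125 Ω, ∠Z = −∠Y = -12.4°
I = V/|Z| = 57.1/125 = 457 mA

457 mA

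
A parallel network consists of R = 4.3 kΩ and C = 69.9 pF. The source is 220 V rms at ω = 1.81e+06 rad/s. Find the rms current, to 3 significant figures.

X_C = 1/(ωC) = 7900 Ω
Parallel: admittances add. Y = 1/R + jωC
Y = (0.000233 + j0.000127) S
|Y| = 0.000265 S → |Z| = 1/|Y| = 3780 Ω, ∠Z = −∠Y = -28.5°
I = V/|Z| = 220/3780 = 58.2 mA

58.2 mA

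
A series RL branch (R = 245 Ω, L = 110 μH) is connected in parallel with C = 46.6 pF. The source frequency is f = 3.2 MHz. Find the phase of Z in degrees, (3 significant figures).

-84.2°

ω = 2πf = 2.011e+07 rad/s
X_L = ωL = 2210 Ω
X_C = 1/(ωC) = 1070 Ω
Branch 1 (R+jX_L): Z₁ = 245 + j2210 Ω, |Z₁| = 2230 Ω
Branch 2 (−jX_C): Z₂ = −j1070 Ω
Parallel: Z = Z₁Z₂/(Z₁+Z₂), |Z| = 2030 Ω, ∠Z = -84.2°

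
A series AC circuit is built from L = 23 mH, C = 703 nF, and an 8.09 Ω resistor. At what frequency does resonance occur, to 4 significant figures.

ω₀ = 1/√(LC) = 1/√(0.023 × 7.03e-07) = 7864 rad/s
f₀ = ω₀/(2π) = 1.252 kHz

1.252 kHz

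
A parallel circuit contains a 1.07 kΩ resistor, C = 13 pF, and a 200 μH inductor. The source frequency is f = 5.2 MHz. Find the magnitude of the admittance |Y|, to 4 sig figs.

ω = 2πf = 3.267e+07 rad/s
X_L = ωL = 6535 Ω
X_C = 1/(ωC) = 2354 Ω
Parallel: admittances add. Y = 1/R + 1/(jωL) + jωC
Y = (0.0009346 + j0.0002717) S
|Y| = 0.0009733 S → |Z| = 1/|Y| = 1027 Ω, ∠Z = −∠Y = -16.21°

973.3 μS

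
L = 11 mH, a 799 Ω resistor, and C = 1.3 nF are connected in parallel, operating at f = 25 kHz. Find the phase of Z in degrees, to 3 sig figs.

ω = 2πf = 157100 rad/s
X_L = ωL = 1730 Ω
X_C = 1/(ωC) = 4900 Ω
Parallel: admittances add. Y = 1/R + 1/(jωL) + jωC
Y = (0.00125 − j0.000375) S
|Y| = 0.00131 S → |Z| = 1/|Y| = 765 Ω, ∠Z = −∠Y = 16.7°

16.7°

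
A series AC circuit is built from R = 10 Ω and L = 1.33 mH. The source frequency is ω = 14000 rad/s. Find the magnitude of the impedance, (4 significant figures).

21.14 Ω

X_L = ωL = 18.62 Ω
Z = 10.00 + j18.62 Ω
|Z| = √(10.00² + 18.62²) = 21.14 Ω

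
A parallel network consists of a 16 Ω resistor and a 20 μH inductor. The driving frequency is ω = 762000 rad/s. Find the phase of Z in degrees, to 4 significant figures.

X_L = ωL = 15.24 Ω
Parallel: admittances add. Y = 1/R + 1/(jωL)
Y = (0.06250 − j0.06562) S
|Y| = 0.09062 S → |Z| = 1/|Y| = 11.04 Ω, ∠Z = −∠Y = 46.39°

46.39°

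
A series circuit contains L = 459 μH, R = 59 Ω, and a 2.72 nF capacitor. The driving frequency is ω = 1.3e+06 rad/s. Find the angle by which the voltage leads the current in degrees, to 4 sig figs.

X_L = ωL = 596.7 Ω
X_C = 1/(ωC) = 282.8 Ω
Net reactance X = X_L − X_C = 313.9 Ω
Z = 59.00 + j313.9 Ω
|Z| = √(59.00² + 313.9²) = 319.4 Ω
∠Z = arctan(313.9/59.00) = 79.35°

79.35°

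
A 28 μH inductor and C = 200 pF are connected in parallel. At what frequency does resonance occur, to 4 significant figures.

ω₀ = 1/√(LC) = 1/√(2.8e-05 × 2e-10) = 1.336e+07 rad/s
f₀ = ω₀/(2π) = 2.127 MHz

2.127 MHz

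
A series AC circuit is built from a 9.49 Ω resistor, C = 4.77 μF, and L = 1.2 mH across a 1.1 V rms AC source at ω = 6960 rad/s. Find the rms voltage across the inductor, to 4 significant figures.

0.3869 V

X_L = ωL = 8.352 Ω
X_C = 1/(ωC) = 30.12 Ω
Net reactance X = X_L − X_C = -21.77 Ω
Z = 9.490 − j21.77 Ω
|Z| = √(9.490² + 21.77²) = 23.75 Ω
I = V/|Z| = 46.32 mA
V_L = I·|Z_L| = 0.04632 × 8.352 = 0.3869 V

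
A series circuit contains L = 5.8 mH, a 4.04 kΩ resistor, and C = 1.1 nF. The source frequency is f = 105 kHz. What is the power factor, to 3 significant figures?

0.855

ω = 2πf = 659700 rad/s
X_L = ωL = 3830 Ω
X_C = 1/(ωC) = 1380 Ω
Net reactance X = X_L − X_C = 2450 Ω
Z = 4040 + j2450 Ω
|Z| = √(4040² + 2450²) = 4720 Ω
∠Z = arctan(2450/4040) = 31.2°
cos φ = cos(31.2°) = 0.855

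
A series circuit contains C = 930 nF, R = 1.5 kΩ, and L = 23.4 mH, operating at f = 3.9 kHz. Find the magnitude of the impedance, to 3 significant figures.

ω = 2πf = 24500 rad/s
X_L = ωL = 573 Ω
X_C = 1/(ωC) = 43.9 Ω
Net reactance X = X_L − X_C = 530 Ω
Z = 1500 + j530 Ω
|Z| = √(1500² + 530²) = 1590 Ω

1590 Ω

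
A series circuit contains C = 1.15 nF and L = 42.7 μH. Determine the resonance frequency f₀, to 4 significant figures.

ω₀ = 1/√(LC) = 1/√(4.27e-05 × 1.15e-09) = 4.513e+06 rad/s
f₀ = ω₀/(2π) = 718.2 kHz

718.2 kHz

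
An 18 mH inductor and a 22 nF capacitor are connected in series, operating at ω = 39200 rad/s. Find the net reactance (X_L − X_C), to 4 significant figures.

X_L = ωL = 705.6 Ω
X_C = 1/(ωC) = 1160 Ω
X = 705.6 − 1160 = -454.0 Ω

-454.0 Ω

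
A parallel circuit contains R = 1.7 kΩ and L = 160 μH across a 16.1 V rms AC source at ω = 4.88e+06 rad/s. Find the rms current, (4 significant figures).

22.69 mA

X_L = ωL = 780.8 Ω
Parallel: admittances add. Y = 1/R + 1/(jωL)
Y = (0.0005882 − j0.001281) S
|Y| = 0.001409 S → |Z| = 1/|Y| = 709.5 Ω, ∠Z = −∠Y = 65.33°
I = V/|Z| = 16.1/709.5 = 22.69 mA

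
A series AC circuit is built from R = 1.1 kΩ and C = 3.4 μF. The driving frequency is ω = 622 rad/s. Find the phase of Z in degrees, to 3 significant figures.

X_C = 1/(ωC) = 473 Ω
Z = 1100 − j473 Ω
|Z| = √(1100² + 473²) = 1200 Ω
∠Z = arctan(-473/1100) = -23.3°

-23.3°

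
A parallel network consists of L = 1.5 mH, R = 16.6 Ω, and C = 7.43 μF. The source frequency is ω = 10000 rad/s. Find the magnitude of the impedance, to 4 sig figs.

16.47 Ω

X_L = ωL = 15.00 Ω
X_C = 1/(ωC) = 13.46 Ω
Parallel: admittances add. Y = 1/R + 1/(jωL) + jωC
Y = (0.06024 + j0.007633) S
|Y| = 0.06072 S → |Z| = 1/|Y| = 16.47 Ω, ∠Z = −∠Y = -7.222°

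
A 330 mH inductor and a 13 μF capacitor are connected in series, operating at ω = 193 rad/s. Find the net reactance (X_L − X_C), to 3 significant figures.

-335 Ω

X_L = ωL = 63.7 Ω
X_C = 1/(ωC) = 399 Ω
X = 63.7 − 399 = -335 Ω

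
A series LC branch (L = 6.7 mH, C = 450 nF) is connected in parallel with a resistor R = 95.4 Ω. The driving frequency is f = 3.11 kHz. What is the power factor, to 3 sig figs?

ω = 2πf = 19540 rad/s
X_L = ωL = 131 Ω
X_C = 1/(ωC) = 114 Ω
Branch 1: Z₁ = R = 95.4 Ω
Branch 2 (series LC): Z₂ = j(X_L − X_C) = j17.2 Ω
Parallel: Z = Z₁Z₂/(Z₁+Z₂), |Z| = 16.9 Ω, ∠Z = 79.8°
cos φ = cos(79.8°) = 0.177

0.177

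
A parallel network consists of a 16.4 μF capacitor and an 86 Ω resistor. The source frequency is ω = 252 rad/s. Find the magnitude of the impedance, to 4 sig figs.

X_C = 1/(ωC) = 242.0 Ω
Parallel: admittances add. Y = 1/R + jωC
Y = (0.01163 + j0.004133) S
|Y| = 0.01234 S → |Z| = 1/|Y| = 81.03 Ω, ∠Z = −∠Y = -19.57°

81.03 Ω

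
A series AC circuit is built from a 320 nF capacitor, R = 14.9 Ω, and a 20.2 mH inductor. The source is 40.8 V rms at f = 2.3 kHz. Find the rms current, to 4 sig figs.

529.0 mA

ω = 2πf = 14450 rad/s
X_L = ωL = 291.9 Ω
X_C = 1/(ωC) = 216.2 Ω
Net reactance X = X_L − X_C = 75.67 Ω
Z = 14.90 + j75.67 Ω
|Z| = √(14.90² + 75.67²) = 77.13 Ω
I = V/|Z| = 40.8/77.13 = 529.0 mA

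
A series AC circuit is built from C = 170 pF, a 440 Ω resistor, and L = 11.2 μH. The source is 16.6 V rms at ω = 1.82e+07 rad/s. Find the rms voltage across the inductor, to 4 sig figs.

X_L = ωL = 203.8 Ω
X_C = 1/(ωC) = 323.2 Ω
Net reactance X = X_L − X_C = -119.4 Ω
Z = 440.0 − j119.4 Ω
|Z| = √(440.0² + 119.4²) = 455.9 Ω
I = V/|Z| = 36.41 mA
V_L = I·|Z_L| = 0.03641 × 203.8 = 7.422 V

7.422 V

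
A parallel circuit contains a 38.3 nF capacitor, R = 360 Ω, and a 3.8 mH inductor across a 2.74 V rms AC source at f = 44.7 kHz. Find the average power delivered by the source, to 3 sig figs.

20.9 mW

ω = 2πf = 280900 rad/s
X_L = ωL = 1070 Ω
X_C = 1/(ωC) = 93.0 Ω
Parallel: admittances add. Y = 1/R + 1/(jωL) + jωC
Y = (0.00278 + j0.00982) S
|Y| = 0.0102 S → |Z| = 1/|Y| = 98.0 Ω, ∠Z = −∠Y = -74.2°
I = V/|Z| = 28.0 mA
P = VI cos φ = 2.74 × 0.0280 × cos(-74.2°) = 20.9 mW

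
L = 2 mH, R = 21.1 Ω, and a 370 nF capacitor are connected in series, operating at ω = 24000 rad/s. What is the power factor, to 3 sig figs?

X_L = ωL = 48.0 Ω
X_C = 1/(ωC) = 113 Ω
Net reactance X = X_L − X_C = -64.6 Ω
Z = 21.1 − j64.6 Ω
|Z| = √(21.1² + 64.6²) = 68.0 Ω
∠Z = arctan(-64.6/21.1) = -71.9°
cos φ = cos(-71.9°) = 0.310

0.310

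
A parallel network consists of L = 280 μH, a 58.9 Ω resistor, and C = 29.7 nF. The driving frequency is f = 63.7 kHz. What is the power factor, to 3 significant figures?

0.985

ω = 2πf = 400200 rad/s
X_L = ωL = 112 Ω
X_C = 1/(ωC) = 84.1 Ω
Parallel: admittances add. Y = 1/R + 1/(jωL) + jωC
Y = (0.0170 + j0.00296) S
|Y| = 0.0172 S → |Z| = 1/|Y| = 58.0 Ω, ∠Z = −∠Y = -9.90°
cos φ = cos(-9.90°) = 0.985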